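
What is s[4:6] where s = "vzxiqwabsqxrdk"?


Input string: 'vzxiqwabsqxrdk'
Operation: slice [4:6]
Extract characters: s[4]='q', s[5]='w'
Result: qw


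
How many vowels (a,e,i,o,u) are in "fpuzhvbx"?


Input string: 'fpuzhvbx'
Operation: count vowels (a, e, i, o, u)
Scan: s[0]='f', s[1]='p', s[2]='u' (vowel), s[3]='z', s[4]='h', s[5]='v', s[6]='b', s[7]='x'
Vowels found: 1
Result: 1


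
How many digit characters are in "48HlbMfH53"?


Input string: '48HlbMfH53'
Operation: count digit characters (0-9)
Scan: '4'(digit), '8'(digit), 'H', 'l', 'b', 'M', 'f', 'H', '5'(digit), '3'(digit)
Digits found: 4
Result: 4


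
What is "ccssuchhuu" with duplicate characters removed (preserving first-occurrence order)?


Input: 'ccssuchhuu'
Operation: keep first occurrence of each character
Scan: s[0]='c' new -> keep; s[1]='c' seen -> skip; s[2]='s' new -> keep; s[3]='s' seen -> skip; s[4]='u' new -> keep; s[5]='c' seen -> skip; s[6]='h' new -> keep; s[7]='h' seen -> skip; s[8]='u' seen -> skip; s[9]='u' seen -> skip
Result: csuh


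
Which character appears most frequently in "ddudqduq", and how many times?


Input: 'ddudqduq'
Operation: tally each character
Counts: 'd':4, 'q':2, 'u':2
Maximum: 'd' appears 4 times


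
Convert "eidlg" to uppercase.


Input string: 'eidlg'
Operation: convert each letter to uppercase
Mapping: 'e'->'E', 'i'->'I', 'd'->'D', 'l'->'L', 'g'->'G'
Result: EIDLG


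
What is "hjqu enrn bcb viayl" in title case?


Input string: 'hjqu enrn bcb viayl'
Operation: capitalize first letter of each word
Word transformations: 'hjqu'->'Hjqu', 'enrn'->'Enrn', 'bcb'->'Bcb', 'viayl'->'Viayl'
Result: Hjqu Enrn Bcb Viayl


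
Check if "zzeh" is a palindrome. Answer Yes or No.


Input string: 'zzeh'
Reversed: 'hezz'
Compare pairs: s[0]='z' vs s[3]='h' (mismatch), s[1]='z' vs s[2]='e' (mismatch)
Palindrome: No


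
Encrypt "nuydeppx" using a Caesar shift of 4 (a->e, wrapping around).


Input: 'nuydeppx', shift = 4
Operation: for each letter, (position + 4) mod 26
Mapping: 'n'(13+4=17)->'r', 'u'(20+4=24)->'y', 'y'(24+4=28, 28 mod 26=2)->'c', 'd'(3+4=7)->'h', 'e'(4+4=8)->'i', 'p'(15+4=19)->'t', 'p'(15+4=19)->'t', 'x'(23+4=27, 27 mod 26=1)->'b'
Result: rychittb


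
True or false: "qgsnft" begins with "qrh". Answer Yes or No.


Input string: 'qgsnft'
Prefix to check: 'qrh'
First 3 characters of input: 'qgs'
Match: False
Result: No


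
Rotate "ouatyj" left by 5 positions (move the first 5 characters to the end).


Input: 'ouatyj', shift = 5
Operation: split at index 5 and swap parts
Front part s[0:5] = 'ouaty'
Back part s[5:] = 'j'
Rotated = back + front = 'j' + 'ouaty'
Result: jouaty


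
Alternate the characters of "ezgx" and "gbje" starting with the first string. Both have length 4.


String 1: 'ezgx'
String 2: 'gbje'
Operation: alternate characters
Pairs: 'e'+'g', 'z'+'b', 'g'+'j', 'x'+'e'
Result: egzbgjxe


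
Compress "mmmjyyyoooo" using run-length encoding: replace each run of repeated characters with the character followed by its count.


Input: 'mmmjyyyoooo'
Operation: identify consecutive runs
Runs: 'mmm' -> m3, 'j' -> j1, 'yyy' -> y3, 'oooo' -> o4
Encoded: m3j1y3o4


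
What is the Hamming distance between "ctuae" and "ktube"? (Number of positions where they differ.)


String 1: 'ctuae'
String 2: 'ktube'
Compare each position: pos 0: 'c'!='k', pos 1: 't'=='t', pos 2: 'u'=='u', pos 3: 'a'!='b', pos 4: 'e'=='e'
Differing positions: 2
Hamming distance: 2


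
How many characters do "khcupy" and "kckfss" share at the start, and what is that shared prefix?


String 1: 'khcupy'
String 2: 'kckfss'
Compare position by position:
pos 0: 'k' vs 'k' match
pos 1: 'h' vs 'c' differ -> stop
Longest common prefix: "k" (length 1)


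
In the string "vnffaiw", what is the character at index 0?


Input string: 'vnffaiw'
Operation: get character at index 0
Index mapping: s[0]='v'
Result: 'v'


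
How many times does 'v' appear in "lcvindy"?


Input string: 'lcvindy'
Target character: 'v'
Scan each position: s[2]='v'
Matches found at indices: 2
Total: 1


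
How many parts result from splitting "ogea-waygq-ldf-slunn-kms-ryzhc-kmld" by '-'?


Input string: 'ogea-waygq-ldf-slunn-kms-ryzhc-kmld'
Delimiter: '-'
Split result: 'ogea', 'waygq', 'ldf', 'slunn', 'kms', 'ryzhc', 'kmld'
Number of parts: 7


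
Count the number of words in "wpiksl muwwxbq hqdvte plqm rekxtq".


Input string: 'wpiksl muwwxbq hqdvte plqm rekxtq'
Operation: split by spaces
Words found: 'wpiksl', 'muwwxbq', 'hqdvte', 'plqm', 'rekxtq'
Word count: 5


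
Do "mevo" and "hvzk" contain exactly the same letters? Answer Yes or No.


String 1: 'mevo' -> sorted: 'emov'
String 2: 'hvzk' -> sorted: 'hkvz'
Compare sorted forms: 'emov' != 'hkvz'
Anagram: No


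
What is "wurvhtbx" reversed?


Input string: 'wurvhtbx'
Operation: reverse character order
Original order: 'w' -> 'u' -> 'r' -> 'v' -> 'h' -> 't' -> 'b' -> 'x'
Reversed order: 'x' -> 'b' -> 't' -> 'h' -> 'v' -> 'r' -> 'u' -> 'w'
Result: xbthvruw


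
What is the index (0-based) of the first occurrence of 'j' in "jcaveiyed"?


Input string: 'jcaveiyed'
Target: 'j'
Scanning left to right: s[0]='j'
First match at index: 0


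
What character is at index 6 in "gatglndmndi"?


Input string: 'gatglndmndi'
Operation: get character at index 6
Index mapping: s[0]='g', s[1]='a', s[2]='t', s[3]='g', s[4]='l', s[5]='n', s[6]='d'
Result: 'd'


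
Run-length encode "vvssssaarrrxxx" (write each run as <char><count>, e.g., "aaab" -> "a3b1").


Input: 'vvssssaarrrxxx'
Operation: identify consecutive runs
Runs: 'vv' -> v2, 'ssss' -> s4, 'aa' -> a2, 'rrr' -> r3, 'xxx' -> x3
Encoded: v2s4a2r3x3


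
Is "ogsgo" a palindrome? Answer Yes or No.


Input string: 'ogsgo'
Reversed: 'ogsgo'
Compare pairs: s[0]='o' vs s[4]='o' (match), s[1]='g' vs s[3]='g' (match)
Palindrome: Yes


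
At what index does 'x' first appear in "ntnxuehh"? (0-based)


Input string: 'ntnxuehh'
Target: 'x'
Scanning left to right: s[0]='n', s[1]='t', s[2]='n', s[3]='x'
First match at index: 3


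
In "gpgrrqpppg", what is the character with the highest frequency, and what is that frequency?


Input: 'gpgrrqpppg'
Operation: tally each character
Counts: 'g':3, 'p':4, 'q':1, 'r':2
Maximum: 'p' appears 4 times


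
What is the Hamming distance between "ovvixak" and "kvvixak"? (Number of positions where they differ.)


String 1: 'ovvixak'
String 2: 'kvvixak'
Compare each position: pos 0: 'o'!='k', pos 1: 'v'=='v', pos 2: 'v'=='v', pos 3: 'i'=='i', pos 4: 'x'=='x', pos 5: 'a'=='a', pos 6: 'k'=='k'
Differing positions: 1
Hamming distance: 1


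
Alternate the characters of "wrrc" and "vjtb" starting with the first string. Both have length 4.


String 1: 'wrrc'
String 2: 'vjtb'
Operation: alternate characters
Pairs: 'w'+'v', 'r'+'j', 'r'+'t', 'c'+'b'
Result: wvrjrtcb


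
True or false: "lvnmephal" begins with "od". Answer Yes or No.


Input string: 'lvnmephal'
Prefix to check: 'od'
First 2 characters of input: 'lv'
Match: False
Result: No


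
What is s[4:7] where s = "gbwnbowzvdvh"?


Input string: 'gbwnbowzvdvh'
Operation: slice [4:7]
Extract characters: s[4]='b', s[5]='o', s[6]='w'
Result: bow


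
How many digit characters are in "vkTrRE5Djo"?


Input string: 'vkTrRE5Djo'
Operation: count digit characters (0-9)
Scan: 'v', 'k', 'T', 'r', 'R', 'E', '5'(digit), 'D', 'j', 'o'
Digits found: 1
Result: 1


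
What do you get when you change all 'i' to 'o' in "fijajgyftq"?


Input string: 'fijajgyftq'
Operation: replace 'i' with 'o'
Positions of 'i': 1
After replacement: fojajgyftq


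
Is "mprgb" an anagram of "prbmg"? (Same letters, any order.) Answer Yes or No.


String 1: 'prbmg' -> sorted: 'bgmpr'
String 2: 'mprgb' -> sorted: 'bgmpr'
Compare sorted forms: 'bgmpr' == 'bgmpr'
Anagram: Yes


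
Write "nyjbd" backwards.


Input string: 'nyjbd'
Operation: reverse character order
Original order: 'n' -> 'y' -> 'j' -> 'b' -> 'd'
Reversed order: 'd' -> 'b' -> 'j' -> 'y' -> 'n'
Result: dbjyn


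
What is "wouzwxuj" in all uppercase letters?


Input string: 'wouzwxuj'
Operation: convert each letter to uppercase
Mapping: 'w'->'W', 'o'->'O', 'u'->'U', 'z'->'Z', 'w'->'W', 'x'->'X', 'u'->'U', 'j'->'J'
Result: WOUZWXUJ


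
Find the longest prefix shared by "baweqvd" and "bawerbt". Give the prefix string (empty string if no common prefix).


String 1: 'baweqvd'
String 2: 'bawerbt'
Compare position by position:
pos 0: 'b' vs 'b' match
pos 1: 'a' vs 'a' match
pos 2: 'w' vs 'w' match
pos 3: 'e' vs 'e' match
pos 4: 'q' vs 'r' differ -> stop
Longest common prefix: "bawe" (length 4)


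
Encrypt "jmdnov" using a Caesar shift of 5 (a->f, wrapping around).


Input: 'jmdnov', shift = 5
Operation: for each letter, (position + 5) mod 26
Mapping: 'j'(9+5=14)->'o', 'm'(12+5=17)->'r', 'd'(3+5=8)->'i', 'n'(13+5=18)->'s', 'o'(14+5=19)->'t', 'v'(21+5=26, 26 mod 26=0)->'a'
Result: orista


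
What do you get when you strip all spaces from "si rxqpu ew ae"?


Input string: 'si rxqpu ew ae'
Operation: remove all spaces
Words: 'si', 'rxqpu', 'ew', 'ae'
Join without spaces: sirxqpuewae


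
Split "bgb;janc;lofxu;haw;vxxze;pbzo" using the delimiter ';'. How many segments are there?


Input string: 'bgb;janc;lofxu;haw;vxxze;pbzo'
Delimiter: ';'
Split result: 'bgb', 'janc', 'lofxu', 'haw', 'vxxze', 'pbzo'
Number of parts: 6


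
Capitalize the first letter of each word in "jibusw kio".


Input string: 'jibusw kio'
Operation: capitalize first letter of each word
Word transformations: 'jibusw'->'Jibusw', 'kio'->'Kio'
Result: Jibusw Kio


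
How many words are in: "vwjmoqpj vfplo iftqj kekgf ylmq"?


Input string: 'vwjmoqpj vfplo iftqj kekgf ylmq'
Operation: split by spaces
Words found: 'vwjmoqpj', 'vfplo', 'iftqj', 'kekgf', 'ylmq'
Word count: 5


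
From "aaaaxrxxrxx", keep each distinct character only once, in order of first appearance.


Input: 'aaaaxrxxrxx'
Operation: keep first occurrence of each character
Scan: s[0]='a' new -> keep; s[1]='a' seen -> skip; s[2]='a' seen -> skip; s[3]='a' seen -> skip; s[4]='x' new -> keep; s[5]='r' new -> keep; s[6]='x' seen -> skip; s[7]='x' seen -> skip; s[8]='r' seen -> skip; s[9]='x' seen -> skip; s[10]='x' seen -> skip
Result: axr


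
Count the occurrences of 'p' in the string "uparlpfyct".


Input string: 'uparlpfyct'
Target character: 'p'
Scan each position: s[1]='p', s[5]='p'
Matches found at indices: 1, 5
Total: 2


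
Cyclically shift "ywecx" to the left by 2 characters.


Input: 'ywecx', shift = 2
Operation: split at index 2 and swap parts
Front part s[0:2] = 'yw'
Back part s[2:] = 'ecx'
Rotated = back + front = 'ecx' + 'yw'
Result: ecxyw


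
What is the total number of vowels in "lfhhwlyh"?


Input string: 'lfhhwlyh'
Operation: count vowels (a, e, i, o, u)
Scan: s[0]='l', s[1]='f', s[2]='h', s[3]='h', s[4]='w', s[5]='l', s[6]='y', s[7]='h'
Vowels found: 0
Result: 0


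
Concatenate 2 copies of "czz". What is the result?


Input string: 'czz'
Operation: repeat 2 times
Concatenation: 'czz' + 'czz'
Result: czzczz


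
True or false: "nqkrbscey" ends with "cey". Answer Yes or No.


Input string: 'nqkrbscey'
Suffix to check: 'cey'
Last 3 characters of input: 'cey'
Match: True
Result: Yes


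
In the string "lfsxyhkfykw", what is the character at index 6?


Input string: 'lfsxyhkfykw'
Operation: get character at index 6
Index mapping: s[0]='l', s[1]='f', s[2]='s', s[3]='x', s[4]='y', s[5]='h', s[6]='k'
Result: 'k'


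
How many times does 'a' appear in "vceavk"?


Input string: 'vceavk'
Target character: 'a'
Scan each position: s[3]='a'
Matches found at indices: 3
Total: 1


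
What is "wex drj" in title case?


Input string: 'wex drj'
Operation: capitalize first letter of each word
Word transformations: 'wex'->'Wex', 'drj'->'Drj'
Result: Wex Drj


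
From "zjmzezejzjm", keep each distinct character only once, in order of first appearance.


Input: 'zjmzezejzjm'
Operation: keep first occurrence of each character
Scan: s[0]='z' new -> keep; s[1]='j' new -> keep; s[2]='m' new -> keep; s[3]='z' seen -> skip; s[4]='e' new -> keep; s[5]='z' seen -> skip; s[6]='e' seen -> skip; s[7]='j' seen -> skip; s[8]='z' seen -> skip; s[9]='j' seen -> skip; s[10]='m' seen -> skip
Result: zjme


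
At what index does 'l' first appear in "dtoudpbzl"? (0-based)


Input string: 'dtoudpbzl'
Target: 'l'
Scanning left to right: s[0]='d', s[1]='t', s[2]='o', s[3]='u', s[4]='d', s[5]='p', s[6]='b', s[7]='z', s[8]='l'
First match at index: 8


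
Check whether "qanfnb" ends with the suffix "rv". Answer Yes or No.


Input string: 'qanfnb'
Suffix to check: 'rv'
Last 2 characters of input: 'nb'
Match: False
Result: No


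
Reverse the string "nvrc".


Input string: 'nvrc'
Operation: reverse character order
Original order: 'n' -> 'v' -> 'r' -> 'c'
Reversed order: 'c' -> 'r' -> 'v' -> 'n'
Result: crvn


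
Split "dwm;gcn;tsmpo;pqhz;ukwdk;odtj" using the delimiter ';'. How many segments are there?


Input string: 'dwm;gcn;tsmpo;pqhz;ukwdk;odtj'
Delimiter: ';'
Split result: 'dwm', 'gcn', 'tsmpo', 'pqhz', 'ukwdk', 'odtj'
Number of parts: 6


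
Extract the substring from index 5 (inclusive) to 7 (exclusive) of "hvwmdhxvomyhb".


Input string: 'hvwmdhxvomyhb'
Operation: slice [5:7]
Extract characters: s[5]='h', s[6]='x'
Result: hx


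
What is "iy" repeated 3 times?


Input string: 'iy'
Operation: repeat 3 times
Concatenation: 'iy' + 'iy' + 'iy'
Result: iyiyiy


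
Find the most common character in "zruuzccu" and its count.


Input: 'zruuzccu'
Operation: tally each character
Counts: 'c':2, 'r':1, 'u':3, 'z':2
Maximum: 'u' appears 3 times


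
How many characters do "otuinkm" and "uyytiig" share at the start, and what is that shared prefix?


String 1: 'otuinkm'
String 2: 'uyytiig'
Compare position by position:
pos 0: 'o' vs 'u' differ -> stop
Longest common prefix: "" (length 0)


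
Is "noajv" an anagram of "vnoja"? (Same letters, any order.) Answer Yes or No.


String 1: 'vnoja' -> sorted: 'ajnov'
String 2: 'noajv' -> sorted: 'ajnov'
Compare sorted forms: 'ajnov' == 'ajnov'
Anagram: Yes


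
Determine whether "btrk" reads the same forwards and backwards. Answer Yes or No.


Input string: 'btrk'
Reversed: 'krtb'
Compare pairs: s[0]='b' vs s[3]='k' (mismatch), s[1]='t' vs s[2]='r' (mismatch)
Palindrome: No


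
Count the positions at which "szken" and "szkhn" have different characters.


String 1: 'szken'
String 2: 'szkhn'
Compare each position: pos 0: 's'=='s', pos 1: 'z'=='z', pos 2: 'k'=='k', pos 3: 'e'!='h', pos 4: 'n'=='n'
Differing positions: 1
Hamming distance: 1


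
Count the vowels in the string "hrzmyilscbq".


Input string: 'hrzmyilscbq'
Operation: count vowels (a, e, i, o, u)
Scan: s[0]='h', s[1]='r', s[2]='z', s[3]='m', s[4]='y', s[5]='i' (vowel), s[6]='l', s[7]='s', s[8]='c', s[9]='b', s[10]='q'
Vowels found: 1
Result: 1


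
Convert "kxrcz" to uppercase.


Input string: 'kxrcz'
Operation: convert each letter to uppercase
Mapping: 'k'->'K', 'x'->'X', 'r'->'R', 'c'->'C', 'z'->'Z'
Result: KXRCZ


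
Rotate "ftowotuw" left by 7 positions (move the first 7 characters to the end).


Input: 'ftowotuw', shift = 7
Operation: split at index 7 and swap parts
Front part s[0:7] = 'ftowotu'
Back part s[7:] = 'w'
Rotated = back + front = 'w' + 'ftowotu'
Result: wftowotu


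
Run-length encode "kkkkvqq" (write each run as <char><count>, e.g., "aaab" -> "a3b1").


Input: 'kkkkvqq'
Operation: identify consecutive runs
Runs: 'kkkk' -> k4, 'v' -> v1, 'qq' -> q2
Encoded: k4v1q2


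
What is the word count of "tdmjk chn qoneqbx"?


Input string: 'tdmjk chn qoneqbx'
Operation: split by spaces
Words found: 'tdmjk', 'chn', 'qoneqbx'
Word count: 3


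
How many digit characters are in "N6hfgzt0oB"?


Input string: 'N6hfgzt0oB'
Operation: count digit characters (0-9)
Scan: 'N', '6'(digit), 'h', 'f', 'g', 'z', 't', '0'(digit), 'o', 'B'
Digits found: 2
Result: 2


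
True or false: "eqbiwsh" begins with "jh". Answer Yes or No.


Input string: 'eqbiwsh'
Prefix to check: 'jh'
First 2 characters of input: 'eq'
Match: False
Result: No


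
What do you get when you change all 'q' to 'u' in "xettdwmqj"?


Input string: 'xettdwmqj'
Operation: replace 'q' with 'u'
Positions of 'q': 7
After replacement: xettdwmuj


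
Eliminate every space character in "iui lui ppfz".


Input string: 'iui lui ppfz'
Operation: remove all spaces
Words: 'iui', 'lui', 'ppfz'
Join without spaces: iuiluippfz


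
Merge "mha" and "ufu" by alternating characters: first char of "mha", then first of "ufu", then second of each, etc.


String 1: 'mha'
String 2: 'ufu'
Operation: alternate characters
Pairs: 'm'+'u', 'h'+'f', 'a'+'u'
Result: muhfau


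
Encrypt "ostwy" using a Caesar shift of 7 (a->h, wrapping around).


Input: 'ostwy', shift = 7
Operation: for each letter, (position + 7) mod 26
Mapping: 'o'(14+7=21)->'v', 's'(18+7=25)->'z', 't'(19+7=26, 26 mod 26=0)->'a', 'w'(22+7=29, 29 mod 26=3)->'d', 'y'(24+7=31, 31 mod 26=5)->'f'
Result: vzadf


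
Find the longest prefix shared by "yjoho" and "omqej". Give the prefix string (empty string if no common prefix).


String 1: 'yjoho'
String 2: 'omqej'
Compare position by position:
pos 0: 'y' vs 'o' differ -> stop
Longest common prefix: "" (length 0)


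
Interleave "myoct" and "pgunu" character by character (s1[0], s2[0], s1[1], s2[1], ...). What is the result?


String 1: 'myoct'
String 2: 'pgunu'
Operation: alternate characters
Pairs: 'm'+'p', 'y'+'g', 'o'+'u', 'c'+'n', 't'+'u'
Result: mpygoucntu


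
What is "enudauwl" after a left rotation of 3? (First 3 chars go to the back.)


Input: 'enudauwl', shift = 3
Operation: split at index 3 and swap parts
Front part s[0:3] = 'enu'
Back part s[3:] = 'dauwl'
Rotated = back + front = 'dauwl' + 'enu'
Result: dauwlenu


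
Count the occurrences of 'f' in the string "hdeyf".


Input string: 'hdeyf'
Target character: 'f'
Scan each position: s[4]='f'
Matches found at indices: 4
Total: 1


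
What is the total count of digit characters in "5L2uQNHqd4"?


Input string: '5L2uQNHqd4'
Operation: count digit characters (0-9)
Scan: '5'(digit), 'L', '2'(digit), 'u', 'Q', 'N', 'H', 'q', 'd', '4'(digit)
Digits found: 3
Result: 3


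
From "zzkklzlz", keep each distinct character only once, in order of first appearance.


Input: 'zzkklzlz'
Operation: keep first occurrence of each character
Scan: s[0]='z' new -> keep; s[1]='z' seen -> skip; s[2]='k' new -> keep; s[3]='k' seen -> skip; s[4]='l' new -> keep; s[5]='z' seen -> skip; s[6]='l' seen -> skip; s[7]='z' seen -> skip
Result: zkl


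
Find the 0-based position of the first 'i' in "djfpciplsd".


Input string: 'djfpciplsd'
Target: 'i'
Scanning left to right: s[0]='d', s[1]='j', s[2]='f', s[3]='p', s[4]='c', s[5]='i'
First match at index: 5


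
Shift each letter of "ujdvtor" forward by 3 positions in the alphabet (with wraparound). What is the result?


Input: 'ujdvtor', shift = 3
Operation: for each letter, (position + 3) mod 26
Mapping: 'u'(20+3=23)->'x', 'j'(9+3=12)->'m', 'd'(3+3=6)->'g', 'v'(21+3=24)->'y', 't'(19+3=22)->'w', 'o'(14+3=17)->'r', 'r'(17+3=20)->'u'
Result: xmgywru


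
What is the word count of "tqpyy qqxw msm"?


Input string: 'tqpyy qqxw msm'
Operation: split by spaces
Words found: 'tqpyy', 'qqxw', 'msm'
Word count: 3


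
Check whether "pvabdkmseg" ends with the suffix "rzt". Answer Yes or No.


Input string: 'pvabdkmseg'
Suffix to check: 'rzt'
Last 3 characters of input: 'seg'
Match: False
Result: No


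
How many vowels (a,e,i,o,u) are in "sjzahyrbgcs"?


Input string: 'sjzahyrbgcs'
Operation: count vowels (a, e, i, o, u)
Scan: s[0]='s', s[1]='j', s[2]='z', s[3]='a' (vowel), s[4]='h', s[5]='y', s[6]='r', s[7]='b', s[8]='g', s[9]='c', s[10]='s'
Vowels found: 1
Result: 1


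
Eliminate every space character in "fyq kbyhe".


Input string: 'fyq kbyhe'
Operation: remove all spaces
Words: 'fyq', 'kbyhe'
Join without spaces: fyqkbyhe


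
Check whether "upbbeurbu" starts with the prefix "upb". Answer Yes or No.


Input string: 'upbbeurbu'
Prefix to check: 'upb'
First 3 characters of input: 'upb'
Match: True
Result: Yes


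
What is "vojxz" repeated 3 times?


Input string: 'vojxz'
Operation: repeat 3 times
Concatenation: 'vojxz' + 'vojxz' + 'vojxz'
Result: vojxzvojxzvojxz


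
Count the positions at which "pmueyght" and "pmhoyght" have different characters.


String 1: 'pmueyght'
String 2: 'pmhoyght'
Compare each position: pos 0: 'p'=='p', pos 1: 'm'=='m', pos 2: 'u'!='h', pos 3: 'e'!='o', pos 4: 'y'=='y', pos 5: 'g'=='g', pos 6: 'h'=='h', pos 7: 't'=='t'
Differing positions: 2
Hamming distance: 2


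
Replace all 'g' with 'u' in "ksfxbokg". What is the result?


Input string: 'ksfxbokg'
Operation: replace 'g' with 'u'
Positions of 'g': 7
After replacement: ksfxboku


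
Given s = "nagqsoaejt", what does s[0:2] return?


Input string: 'nagqsoaejt'
Operation: slice [0:2]
Extract characters: s[0]='n', s[1]='a'
Result: na


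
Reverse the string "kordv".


Input string: 'kordv'
Operation: reverse character order
Original order: 'k' -> 'o' -> 'r' -> 'd' -> 'v'
Reversed order: 'v' -> 'd' -> 'r' -> 'o' -> 'k'
Result: vdrok


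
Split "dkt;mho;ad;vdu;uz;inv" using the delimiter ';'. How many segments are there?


Input string: 'dkt;mho;ad;vdu;uz;inv'
Delimiter: ';'
Split result: 'dkt', 'mho', 'ad', 'vdu', 'uz', 'inv'
Number of parts: 6


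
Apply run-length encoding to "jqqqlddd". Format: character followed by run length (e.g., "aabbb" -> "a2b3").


Input: 'jqqqlddd'
Operation: identify consecutive runs
Runs: 'j' -> j1, 'qqq' -> q3, 'l' -> l1, 'ddd' -> d3
Encoded: j1q3l1d3


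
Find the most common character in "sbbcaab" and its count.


Input: 'sbbcaab'
Operation: tally each character
Counts: 'a':2, 'b':3, 'c':1, 's':1
Maximum: 'b' appears 3 times


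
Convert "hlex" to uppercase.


Input string: 'hlex'
Operation: convert each letter to uppercase
Mapping: 'h'->'H', 'l'->'L', 'e'->'E', 'x'->'X'
Result: HLEX


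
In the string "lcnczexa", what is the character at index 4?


Input string: 'lcnczexa'
Operation: get character at index 4
Index mapping: s[0]='l', s[1]='c', s[2]='n', s[3]='c', s[4]='z'
Result: 'z'


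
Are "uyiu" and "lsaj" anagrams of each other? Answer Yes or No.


String 1: 'uyiu' -> sorted: 'iuuy'
String 2: 'lsaj' -> sorted: 'ajls'
Compare sorted forms: 'iuuy' != 'ajls'
Anagram: No


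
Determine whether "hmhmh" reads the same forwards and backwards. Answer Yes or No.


Input string: 'hmhmh'
Reversed: 'hmhmh'
Compare pairs: s[0]='h' vs s[4]='h' (match), s[1]='m' vs s[3]='m' (match)
Palindrome: Yes


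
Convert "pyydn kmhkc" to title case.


Input string: 'pyydn kmhkc'
Operation: capitalize first letter of each word
Word transformations: 'pyydn'->'Pyydn', 'kmhkc'->'Kmhkc'
Result: Pyydn Kmhkc


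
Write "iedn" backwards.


Input string: 'iedn'
Operation: reverse character order
Original order: 'i' -> 'e' -> 'd' -> 'n'
Reversed order: 'n' -> 'd' -> 'e' -> 'i'
Result: ndei


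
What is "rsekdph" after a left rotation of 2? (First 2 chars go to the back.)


Input: 'rsekdph', shift = 2
Operation: split at index 2 and swap parts
Front part s[0:2] = 'rs'
Back part s[2:] = 'ekdph'
Rotated = back + front = 'ekdph' + 'rs'
Result: ekdphrs


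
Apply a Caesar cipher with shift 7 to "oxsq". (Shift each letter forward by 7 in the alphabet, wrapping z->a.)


Input: 'oxsq', shift = 7
Operation: for each letter, (position + 7) mod 26
Mapping: 'o'(14+7=21)->'v', 'x'(23+7=30, 30 mod 26=4)->'e', 's'(18+7=25)->'z', 'q'(16+7=23)->'x'
Result: vezx


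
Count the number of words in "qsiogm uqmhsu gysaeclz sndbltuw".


Input string: 'qsiogm uqmhsu gysaeclz sndbltuw'
Operation: split by spaces
Words found: 'qsiogm', 'uqmhsu', 'gysaeclz', 'sndbltuw'
Word count: 4


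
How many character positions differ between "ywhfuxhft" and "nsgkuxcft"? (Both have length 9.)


String 1: 'ywhfuxhft'
String 2: 'nsgkuxcft'
Compare each position: pos 0: 'y'!='n', pos 1: 'w'!='s', pos 2: 'h'!='g', pos 3: 'f'!='k', pos 4: 'u'=='u', pos 5: 'x'=='x', pos 6: 'h'!='c', pos 7: 'f'=='f', pos 8: 't'=='t'
Differing positions: 5
Hamming distance: 5


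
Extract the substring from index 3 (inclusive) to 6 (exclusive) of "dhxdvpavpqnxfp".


Input string: 'dhxdvpavpqnxfp'
Operation: slice [3:6]
Extract characters: s[3]='d', s[4]='v', s[5]='p'
Result: dvp


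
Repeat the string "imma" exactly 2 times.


Input string: 'imma'
Operation: repeat 2 times
Concatenation: 'imma' + 'imma'
Result: immaimma


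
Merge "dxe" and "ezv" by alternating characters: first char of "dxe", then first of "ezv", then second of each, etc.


String 1: 'dxe'
String 2: 'ezv'
Operation: alternate characters
Pairs: 'd'+'e', 'x'+'z', 'e'+'v'
Result: dexzev


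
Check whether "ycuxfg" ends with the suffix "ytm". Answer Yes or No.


Input string: 'ycuxfg'
Suffix to check: 'ytm'
Last 3 characters of input: 'xfg'
Match: False
Result: No


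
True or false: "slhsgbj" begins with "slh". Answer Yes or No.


Input string: 'slhsgbj'
Prefix to check: 'slh'
First 3 characters of input: 'slh'
Match: True
Result: Yes


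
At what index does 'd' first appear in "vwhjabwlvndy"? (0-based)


Input string: 'vwhjabwlvndy'
Target: 'd'
Scanning left to right: s[0]='v', s[1]='w', s[2]='h', s[3]='j', s[4]='a', s[5]='b', s[6]='w', s[7]='l', s[8]='v', s[9]='n', s[10]='d'
First match at index: 10


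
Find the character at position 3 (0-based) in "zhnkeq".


Input string: 'zhnkeq'
Operation: get character at index 3
Index mapping: s[0]='z', s[1]='h', s[2]='n', s[3]='k'
Result: 'k'


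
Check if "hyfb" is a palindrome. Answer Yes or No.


Input string: 'hyfb'
Reversed: 'bfyh'
Compare pairs: s[0]='h' vs s[3]='b' (mismatch), s[1]='y' vs s[2]='f' (mismatch)
Palindrome: No


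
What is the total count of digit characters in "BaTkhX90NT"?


Input string: 'BaTkhX90NT'
Operation: count digit characters (0-9)
Scan: 'B', 'a', 'T', 'k', 'h', 'X', '9'(digit), '0'(digit), 'N', 'T'
Digits found: 2
Result: 2


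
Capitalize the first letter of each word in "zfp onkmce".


Input string: 'zfp onkmce'
Operation: capitalize first letter of each word
Word transformations: 'zfp'->'Zfp', 'onkmce'->'Onkmce'
Result: Zfp Onkmce


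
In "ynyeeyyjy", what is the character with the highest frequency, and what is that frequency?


Input: 'ynyeeyyjy'
Operation: tally each character
Counts: 'e':2, 'j':1, 'n':1, 'y':5
Maximum: 'y' appears 5 times


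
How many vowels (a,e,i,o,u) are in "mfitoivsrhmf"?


Input string: 'mfitoivsrhmf'
Operation: count vowels (a, e, i, o, u)
Scan: s[0]='m', s[1]='f', s[2]='i' (vowel), s[3]='t', s[4]='o' (vowel), s[5]='i' (vowel), s[6]='v', s[7]='s', s[8]='r', s[9]='h', s[10]='m', s[11]='f'
Vowels found: 3
Result: 3


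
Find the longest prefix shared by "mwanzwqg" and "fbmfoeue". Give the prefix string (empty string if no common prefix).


String 1: 'mwanzwqg'
String 2: 'fbmfoeue'
Compare position by position:
pos 0: 'm' vs 'f' differ -> stop
Longest common prefix: "" (length 0)


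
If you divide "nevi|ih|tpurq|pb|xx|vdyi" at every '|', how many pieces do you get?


Input string: 'nevi|ih|tpurq|pb|xx|vdyi'
Delimiter: '|'
Split result: 'nevi', 'ih', 'tpurq', 'pb', 'xx', 'vdyi'
Number of parts: 6


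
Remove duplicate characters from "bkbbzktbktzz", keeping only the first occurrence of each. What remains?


Input: 'bkbbzktbktzz'
Operation: keep first occurrence of each character
Scan: s[0]='b' new -> keep; s[1]='k' new -> keep; s[2]='b' seen -> skip; s[3]='b' seen -> skip; s[4]='z' new -> keep; s[5]='k' seen -> skip; s[6]='t' new -> keep; s[7]='b' seen -> skip; s[8]='k' seen -> skip; s[9]='t' seen -> skip; s[10]='z' seen -> skip; s[11]='z' seen -> skip
Result: bkzt


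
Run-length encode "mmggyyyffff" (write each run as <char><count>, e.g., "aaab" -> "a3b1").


Input: 'mmggyyyffff'
Operation: identify consecutive runs
Runs: 'mm' -> m2, 'gg' -> g2, 'yyy' -> y3, 'ffff' -> f4
Encoded: m2g2y3f4


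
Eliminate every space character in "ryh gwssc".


Input string: 'ryh gwssc'
Operation: remove all spaces
Words: 'ryh', 'gwssc'
Join without spaces: ryhgwssc


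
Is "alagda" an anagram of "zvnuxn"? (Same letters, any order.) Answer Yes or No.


String 1: 'zvnuxn' -> sorted: 'nnuvxz'
String 2: 'alagda' -> sorted: 'aaadgl'
Compare sorted forms: 'nnuvxz' != 'aaadgl'
Anagram: No


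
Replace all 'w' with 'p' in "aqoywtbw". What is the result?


Input string: 'aqoywtbw'
Operation: replace 'w' with 'p'
Positions of 'w': 4, 7
After replacement: aqoyptbp


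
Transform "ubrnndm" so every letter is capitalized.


Input string: 'ubrnndm'
Operation: convert each letter to uppercase
Mapping: 'u'->'U', 'b'->'B', 'r'->'R', 'n'->'N', 'n'->'N', 'd'->'D', 'm'->'M'
Result: UBRNNDM


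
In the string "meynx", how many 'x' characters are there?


Input string: 'meynx'
Target character: 'x'
Scan each position: s[4]='x'
Matches found at indices: 4
Total: 1


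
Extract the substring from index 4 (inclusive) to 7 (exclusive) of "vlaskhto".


Input string: 'vlaskhto'
Operation: slice [4:7]
Extract characters: s[4]='k', s[5]='h', s[6]='t'
Result: kht


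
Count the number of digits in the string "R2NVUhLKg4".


Input string: 'R2NVUhLKg4'
Operation: count digit characters (0-9)
Scan: 'R', '2'(digit), 'N', 'V', 'U', 'h', 'L', 'K', 'g', '4'(digit)
Digits found: 2
Result: 2


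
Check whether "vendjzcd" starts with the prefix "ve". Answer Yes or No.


Input string: 'vendjzcd'
Prefix to check: 've'
First 2 characters of input: 've'
Match: True
Result: Yes


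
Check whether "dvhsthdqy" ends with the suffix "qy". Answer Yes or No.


Input string: 'dvhsthdqy'
Suffix to check: 'qy'
Last 2 characters of input: 'qy'
Match: True
Result: Yes


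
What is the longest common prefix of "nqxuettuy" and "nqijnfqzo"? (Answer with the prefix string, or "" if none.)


String 1: 'nqxuettuy'
String 2: 'nqijnfqzo'
Compare position by position:
pos 0: 'n' vs 'n' match
pos 1: 'q' vs 'q' match
pos 2: 'x' vs 'i' differ -> stop
Longest common prefix: "nq" (length 2)


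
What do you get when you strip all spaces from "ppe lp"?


Input string: 'ppe lp'
Operation: remove all spaces
Words: 'ppe', 'lp'
Join without spaces: ppelp


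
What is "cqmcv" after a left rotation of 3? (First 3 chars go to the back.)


Input: 'cqmcv', shift = 3
Operation: split at index 3 and swap parts
Front part s[0:3] = 'cqm'
Back part s[3:] = 'cv'
Rotated = back + front = 'cv' + 'cqm'
Result: cvcqm


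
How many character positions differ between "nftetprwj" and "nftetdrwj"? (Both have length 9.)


String 1: 'nftetprwj'
String 2: 'nftetdrwj'
Compare each position: pos 0: 'n'=='n', pos 1: 'f'=='f', pos 2: 't'=='t', pos 3: 'e'=='e', pos 4: 't'=='t', pos 5: 'p'!='d', pos 6: 'r'=='r', pos 7: 'w'=='w', pos 8: 'j'=='j'
Differing positions: 1
Hamming distance: 1


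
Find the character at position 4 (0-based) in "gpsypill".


Input string: 'gpsypill'
Operation: get character at index 4
Index mapping: s[0]='g', s[1]='p', s[2]='s', s[3]='y', s[4]='p'
Result: 'p'


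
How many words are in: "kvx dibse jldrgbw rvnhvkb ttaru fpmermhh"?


Input string: 'kvx dibse jldrgbw rvnhvkb ttaru fpmermhh'
Operation: split by spaces
Words found: 'kvx', 'dibse', 'jldrgbw', 'rvnhvkb', 'ttaru', 'fpmermhh'
Word count: 6


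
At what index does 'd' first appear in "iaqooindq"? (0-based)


Input string: 'iaqooindq'
Target: 'd'
Scanning left to right: s[0]='i', s[1]='a', s[2]='q', s[3]='o', s[4]='o', s[5]='i', s[6]='n', s[7]='d'
First match at index: 7


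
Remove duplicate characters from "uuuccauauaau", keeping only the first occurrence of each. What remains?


Input: 'uuuccauauaau'
Operation: keep first occurrence of each character
Scan: s[0]='u' new -> keep; s[1]='u' seen -> skip; s[2]='u' seen -> skip; s[3]='c' new -> keep; s[4]='c' seen -> skip; s[5]='a' new -> keep; s[6]='u' seen -> skip; s[7]='a' seen -> skip; s[8]='u' seen -> skip; s[9]='a' seen -> skip; s[10]='a' seen -> skip; s[11]='u' seen -> skip
Result: uca


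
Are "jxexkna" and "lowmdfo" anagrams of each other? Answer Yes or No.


String 1: 'jxexkna' -> sorted: 'aejknxx'
String 2: 'lowmdfo' -> sorted: 'dflmoow'
Compare sorted forms: 'aejknxx' != 'dflmoow'
Anagram: No


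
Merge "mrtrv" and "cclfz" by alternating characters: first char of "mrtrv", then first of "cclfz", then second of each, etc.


String 1: 'mrtrv'
String 2: 'cclfz'
Operation: alternate characters
Pairs: 'm'+'c', 'r'+'c', 't'+'l', 'r'+'f', 'v'+'z'
Result: mcrctlrfvz


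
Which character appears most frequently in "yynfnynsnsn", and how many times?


Input: 'yynfnynsnsn'
Operation: tally each character
Counts: 'f':1, 'n':5, 's':2, 'y':3
Maximum: 'n' appears 5 times


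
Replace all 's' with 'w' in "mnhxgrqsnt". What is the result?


Input string: 'mnhxgrqsnt'
Operation: replace 's' with 'w'
Positions of 's': 7
After replacement: mnhxgrqwnt


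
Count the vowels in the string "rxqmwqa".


Input string: 'rxqmwqa'
Operation: count vowels (a, e, i, o, u)
Scan: s[0]='r', s[1]='x', s[2]='q', s[3]='m', s[4]='w', s[5]='q', s[6]='a' (vowel)
Vowels found: 1
Result: 1


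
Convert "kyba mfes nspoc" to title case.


Input string: 'kyba mfes nspoc'
Operation: capitalize first letter of each word
Word transformations: 'kyba'->'Kyba', 'mfes'->'Mfes', 'nspoc'->'Nspoc'
Result: Kyba Mfes Nspoc


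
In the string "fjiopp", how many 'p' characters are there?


Input string: 'fjiopp'
Target character: 'p'
Scan each position: s[4]='p', s[5]='p'
Matches found at indices: 4, 5
Total: 2


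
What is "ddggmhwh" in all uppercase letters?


Input string: 'ddggmhwh'
Operation: convert each letter to uppercase
Mapping: 'd'->'D', 'd'->'D', 'g'->'G', 'g'->'G', 'm'->'M', 'h'->'H', 'w'->'W', 'h'->'H'
Result: DDGGMHWH


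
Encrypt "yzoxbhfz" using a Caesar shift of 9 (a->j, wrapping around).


Input: 'yzoxbhfz', shift = 9
Operation: for each letter, (position + 9) mod 26
Mapping: 'y'(24+9=33, 33 mod 26=7)->'h', 'z'(25+9=34, 34 mod 26=8)->'i', 'o'(14+9=23)->'x', 'x'(23+9=32, 32 mod 26=6)->'g', 'b'(1+9=10)->'k', 'h'(7+9=16)->'q', 'f'(5+9=14)->'o', 'z'(25+9=34, 34 mod 26=8)->'i'
Result: hixgkqoi


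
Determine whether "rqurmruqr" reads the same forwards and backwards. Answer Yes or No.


Input string: 'rqurmruqr'
Reversed: 'rqurmruqr'
Compare pairs: s[0]='r' vs s[8]='r' (match), s[1]='q' vs s[7]='q' (match), s[2]='u' vs s[6]='u' (match), s[3]='r' vs s[5]='r' (match)
Palindrome: Yes


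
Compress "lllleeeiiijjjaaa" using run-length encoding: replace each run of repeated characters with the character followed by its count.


Input: 'lllleeeiiijjjaaa'
Operation: identify consecutive runs
Runs: 'llll' -> l4, 'eee' -> e3, 'iii' -> i3, 'jjj' -> j3, 'aaa' -> a3
Encoded: l4e3i3j3a3


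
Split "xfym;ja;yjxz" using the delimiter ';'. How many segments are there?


Input string: 'xfym;ja;yjxz'
Delimiter: ';'
Split result: 'xfym', 'ja', 'yjxz'
Number of parts: 3


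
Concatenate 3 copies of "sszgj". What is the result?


Input string: 'sszgj'
Operation: repeat 3 times
Concatenation: 'sszgj' + 'sszgj' + 'sszgj'
Result: sszgjsszgjsszgj


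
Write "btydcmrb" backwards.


Input string: 'btydcmrb'
Operation: reverse character order
Original order: 'b' -> 't' -> 'y' -> 'd' -> 'c' -> 'm' -> 'r' -> 'b'
Reversed order: 'b' -> 'r' -> 'm' -> 'c' -> 'd' -> 'y' -> 't' -> 'b'
Result: brmcdytb


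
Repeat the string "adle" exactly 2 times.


Input string: 'adle'
Operation: repeat 2 times
Concatenation: 'adle' + 'adle'
Result: adleadle


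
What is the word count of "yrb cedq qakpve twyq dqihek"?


Input string: 'yrb cedq qakpve twyq dqihek'
Operation: split by spaces
Words found: 'yrb', 'cedq', 'qakpve', 'twyq', 'dqihek'
Word count: 5


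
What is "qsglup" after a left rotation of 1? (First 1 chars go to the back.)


Input: 'qsglup', shift = 1
Operation: split at index 1 and swap parts
Front part s[0:1] = 'q'
Back part s[1:] = 'sglup'
Rotated = back + front = 'sglup' + 'q'
Result: sglupq


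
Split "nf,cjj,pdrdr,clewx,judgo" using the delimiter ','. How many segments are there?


Input string: 'nf,cjj,pdrdr,clewx,judgo'
Delimiter: ','
Split result: 'nf', 'cjj', 'pdrdr', 'clewx', 'judgo'
Number of parts: 5


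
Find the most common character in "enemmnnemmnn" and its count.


Input: 'enemmnnemmnn'
Operation: tally each character
Counts: 'e':3, 'm':4, 'n':5
Maximum: 'n' appears 5 times


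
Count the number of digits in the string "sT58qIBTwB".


Input string: 'sT58qIBTwB'
Operation: count digit characters (0-9)
Scan: 's', 'T', '5'(digit), '8'(digit), 'q', 'I', 'B', 'T', 'w', 'B'
Digits found: 2
Result: 2


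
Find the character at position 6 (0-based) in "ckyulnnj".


Input string: 'ckyulnnj'
Operation: get character at index 6
Index mapping: s[0]='c', s[1]='k', s[2]='y', s[3]='u', s[4]='l', s[5]='n', s[6]='n'
Result: 'n'


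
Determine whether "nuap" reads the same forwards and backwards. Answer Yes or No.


Input string: 'nuap'
Reversed: 'paun'
Compare pairs: s[0]='n' vs s[3]='p' (mismatch), s[1]='u' vs s[2]='a' (mismatch)
Palindrome: No


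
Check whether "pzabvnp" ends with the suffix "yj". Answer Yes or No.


Input string: 'pzabvnp'
Suffix to check: 'yj'
Last 2 characters of input: 'np'
Match: False
Result: No


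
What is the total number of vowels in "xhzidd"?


Input string: 'xhzidd'
Operation: count vowels (a, e, i, o, u)
Scan: s[0]='x', s[1]='h', s[2]='z', s[3]='i' (vowel), s[4]='d', s[5]='d'
Vowels found: 1
Result: 1


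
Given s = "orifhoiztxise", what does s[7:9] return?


Input string: 'orifhoiztxise'
Operation: slice [7:9]
Extract characters: s[7]='z', s[8]='t'
Result: zt


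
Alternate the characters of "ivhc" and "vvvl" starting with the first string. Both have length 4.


String 1: 'ivhc'
String 2: 'vvvl'
Operation: alternate characters
Pairs: 'i'+'v', 'v'+'v', 'h'+'v', 'c'+'l'
Result: ivvvhvcl


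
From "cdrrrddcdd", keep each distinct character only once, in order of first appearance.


Input: 'cdrrrddcdd'
Operation: keep first occurrence of each character
Scan: s[0]='c' new -> keep; s[1]='d' new -> keep; s[2]='r' new -> keep; s[3]='r' seen -> skip; s[4]='r' seen -> skip; s[5]='d' seen -> skip; s[6]='d' seen -> skip; s[7]='c' seen -> skip; s[8]='d' seen -> skip; s[9]='d' seen -> skip
Result: cdr


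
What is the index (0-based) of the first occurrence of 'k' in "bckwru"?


Input string: 'bckwru'
Target: 'k'
Scanning left to right: s[0]='b', s[1]='c', s[2]='k'
First match at index: 2


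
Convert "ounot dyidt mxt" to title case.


Input string: 'ounot dyidt mxt'
Operation: capitalize first letter of each word
Word transformations: 'ounot'->'Ounot', 'dyidt'->'Dyidt', 'mxt'->'Mxt'
Result: Ounot Dyidt Mxt


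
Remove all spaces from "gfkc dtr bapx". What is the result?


Input string: 'gfkc dtr bapx'
Operation: remove all spaces
Words: 'gfkc', 'dtr', 'bapx'
Join without spaces: gfkcdtrbapx


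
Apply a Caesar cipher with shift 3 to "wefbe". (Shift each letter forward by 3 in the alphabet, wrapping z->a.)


Input: 'wefbe', shift = 3
Operation: for each letter, (position + 3) mod 26
Mapping: 'w'(22+3=25)->'z', 'e'(4+3=7)->'h', 'f'(5+3=8)->'i', 'b'(1+3=4)->'e', 'e'(4+3=7)->'h'
Result: zhieh


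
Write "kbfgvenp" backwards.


Input string: 'kbfgvenp'
Operation: reverse character order
Original order: 'k' -> 'b' -> 'f' -> 'g' -> 'v' -> 'e' -> 'n' -> 'p'
Reversed order: 'p' -> 'n' -> 'e' -> 'v' -> 'g' -> 'f' -> 'b' -> 'k'
Result: pnevgfbk
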